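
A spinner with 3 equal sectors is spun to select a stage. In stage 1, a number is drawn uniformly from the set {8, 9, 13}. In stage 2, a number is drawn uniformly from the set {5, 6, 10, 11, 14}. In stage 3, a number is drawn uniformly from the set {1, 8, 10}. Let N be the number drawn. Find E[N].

E[N | stage 1] = (8+9+13)/3 = 10.
E[N | stage 2] = (5+6+10+11+14)/5 = 46/5.
E[N | stage 3] = (1+8+10)/3 = 19/3.
E[N] = (1/3)·(10) + (1/3)·(46/5) + (1/3)·(19/3) = 383/45.

383/45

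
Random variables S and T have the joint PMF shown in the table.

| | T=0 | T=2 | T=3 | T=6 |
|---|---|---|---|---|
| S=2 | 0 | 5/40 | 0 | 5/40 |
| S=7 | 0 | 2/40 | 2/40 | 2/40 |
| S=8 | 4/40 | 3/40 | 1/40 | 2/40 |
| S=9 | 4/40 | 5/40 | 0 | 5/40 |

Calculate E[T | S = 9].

P(S = 9) = 7/20.
Summing T·P(S=x,T=y) over the conditioning event gives 1.
E[T | S = 9] = (1) / (7/20) = 20/7.

20/7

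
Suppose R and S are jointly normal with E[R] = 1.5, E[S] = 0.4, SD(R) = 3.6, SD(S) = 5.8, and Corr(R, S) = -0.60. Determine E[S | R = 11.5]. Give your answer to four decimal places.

-9.2667

E[S | R=x] = μ_S + ρ(σ_S/σ_R)(x − μ_R) for jointly normal variables.
E[S | R=11.5] = 0.4 + (-0.60)·(5.8/3.6)·(11.5 − (1.5)) = 0.4 + (-0.96667)·(10) = -9.2667.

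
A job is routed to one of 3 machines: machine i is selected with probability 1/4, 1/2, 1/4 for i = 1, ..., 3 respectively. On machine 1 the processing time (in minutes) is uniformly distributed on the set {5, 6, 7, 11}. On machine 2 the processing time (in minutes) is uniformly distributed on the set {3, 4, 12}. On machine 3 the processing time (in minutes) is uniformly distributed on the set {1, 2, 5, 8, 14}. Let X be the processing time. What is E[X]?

E[X | machine 1] = (5+6+7+11)/4 = 29/4.
E[X | machine 2] = (3+4+12)/3 = 19/3.
E[X | machine 3] = (1+2+5+8+14)/5 = 6.
By the law of total expectation,
E[X] = (1/4)·(29/4) + (1/2)·(19/3) + (1/4)·(6) = 311/48.

311/48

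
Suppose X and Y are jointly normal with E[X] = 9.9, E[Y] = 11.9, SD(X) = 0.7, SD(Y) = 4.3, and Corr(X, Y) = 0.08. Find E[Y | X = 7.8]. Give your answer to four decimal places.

The regression of Y on X has slope ρ·σ_Y/σ_X and passes through (μ_X, μ_Y).
E[Y | X=7.8] = 11.9 + (0.08)·(4.3/0.7)·(7.8 − (9.9)) = 11.9 + (0.49143)·(-2.1) = 10.8680.

10.8680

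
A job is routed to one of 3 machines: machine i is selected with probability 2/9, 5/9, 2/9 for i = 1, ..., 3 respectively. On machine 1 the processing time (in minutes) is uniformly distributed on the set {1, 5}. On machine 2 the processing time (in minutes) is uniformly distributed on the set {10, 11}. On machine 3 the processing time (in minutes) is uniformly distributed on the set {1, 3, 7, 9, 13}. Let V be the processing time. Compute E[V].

E[V | machine 1] = (1+5)/2 = 3.
E[V | machine 2] = (10+11)/2 = 21/2.
E[V | machine 3] = (1+3+7+9+13)/5 = 33/5.
E[V] = (2/9)·(3) + (5/9)·(21/2) + (2/9)·(33/5) = 239/30.

239/30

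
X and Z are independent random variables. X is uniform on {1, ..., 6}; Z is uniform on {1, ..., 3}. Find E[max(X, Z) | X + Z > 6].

Outcomes with X + Z > 6: (4,3), (5,2), (5,3), (6,1), (6,2), (6,3), each with probability 1/18.
E[max(X, Z) | X + Z > 6] = (4 + 5 + 5 + 6 + 6 + 6) / 6 = 16/3.

16/3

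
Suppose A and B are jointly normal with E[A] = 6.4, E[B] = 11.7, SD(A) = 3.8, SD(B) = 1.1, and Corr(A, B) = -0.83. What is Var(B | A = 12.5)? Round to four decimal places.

0.3764

Var(B | A=x) = (1 − ρ²)·σ_B².
Var(B | A=12.5) = (1.1)²·(1 − (-0.83)²) = 1.21·0.3111 = 0.3764.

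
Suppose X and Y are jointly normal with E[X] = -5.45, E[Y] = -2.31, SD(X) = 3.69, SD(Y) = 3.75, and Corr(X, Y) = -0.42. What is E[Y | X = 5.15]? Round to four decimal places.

The regression of Y on X has slope ρ·σ_Y/σ_X and passes through (μ_X, μ_Y).
E[Y | X=5.15] = -2.31 + (-0.42)·(3.75/3.69)·(5.15 − (-5.45)) = -2.31 + (-0.42683)·(10.6) = -6.8344.

-6.8344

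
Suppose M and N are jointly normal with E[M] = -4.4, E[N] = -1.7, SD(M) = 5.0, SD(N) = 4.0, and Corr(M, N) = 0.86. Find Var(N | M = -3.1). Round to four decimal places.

For a bivariate normal, Var(N | M=x) = σ_N²(1 − ρ²).
Var(N | M=-3.1) = (4.0)²·(1 − (0.86)²) = 16·0.2604 = 4.1664.

4.1664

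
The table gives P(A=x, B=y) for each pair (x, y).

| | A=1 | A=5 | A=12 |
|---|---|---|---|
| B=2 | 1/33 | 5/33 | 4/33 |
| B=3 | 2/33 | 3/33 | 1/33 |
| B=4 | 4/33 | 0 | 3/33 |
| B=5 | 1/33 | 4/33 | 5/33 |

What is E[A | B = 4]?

P(B = 4) = 7/33.
Σ A·P over the event = 1·(4/33) + 12·(3/33) = 40/33.
E[A | B = 4] = (40/33) / (7/33) = 40/7.

40/7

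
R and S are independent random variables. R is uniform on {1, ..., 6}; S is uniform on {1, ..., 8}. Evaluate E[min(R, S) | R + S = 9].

P(R + S = 9) = 1/8.
Summing min(R,S)·P(x,y) over outcomes with R + S = 9 gives 17/48.
E[min(R, S) | R + S = 9] = (17/48) / (1/8) = 17/6.

17/6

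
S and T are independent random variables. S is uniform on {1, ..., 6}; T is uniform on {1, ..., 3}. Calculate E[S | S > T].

53/12

P(S > T) = 2/3.
Summing S·P(x,y) over outcomes with S > T gives 53/18.
E[S | S > T] = (53/18) / (2/3) = 53/12.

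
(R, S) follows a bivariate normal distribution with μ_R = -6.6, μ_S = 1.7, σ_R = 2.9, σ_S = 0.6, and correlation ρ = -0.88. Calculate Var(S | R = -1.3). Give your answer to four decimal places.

0.0812

Var(S | R=x) = (1 − ρ²)·σ_S².
Var(S | R=-1.3) = (0.6)²·(1 − (-0.88)²) = 0.36·0.2256 = 0.0812.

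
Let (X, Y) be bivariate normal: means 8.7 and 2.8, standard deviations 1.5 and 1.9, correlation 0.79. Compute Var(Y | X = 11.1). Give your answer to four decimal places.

The conditional variance in a bivariate normal is σ_Y²(1 − ρ²), independent of x.
Var(Y | X=11.1) = (1.9)²·(1 − (0.79)²) = 3.61·0.3759 = 1.3570.

1.3570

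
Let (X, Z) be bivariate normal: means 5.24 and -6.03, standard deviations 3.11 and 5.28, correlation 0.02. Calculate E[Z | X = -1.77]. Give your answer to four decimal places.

E[Z | X=x] = μ_Z + ρ(σ_Z/σ_X)(x − μ_X) for jointly normal variables.
E[Z | X=-1.77] = -6.03 + (0.02)·(5.28/3.11)·(-1.77 − (5.24)) = -6.03 + (0.033955)·(-7.01) = -6.2680.

-6.2680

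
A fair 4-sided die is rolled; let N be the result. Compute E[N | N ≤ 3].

Given N ≤ 3, N is equally likely to be any of {1, 2, 3}.
E[N | N ≤ 3] = (1 + 2 + 3) / 3 = 2.

2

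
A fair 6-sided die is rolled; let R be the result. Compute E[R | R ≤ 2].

Given R ≤ 2, R is equally likely to be any of {1, 2}.
E[R | R ≤ 2] = (1 + 2) / 2 = 3/2.

3/2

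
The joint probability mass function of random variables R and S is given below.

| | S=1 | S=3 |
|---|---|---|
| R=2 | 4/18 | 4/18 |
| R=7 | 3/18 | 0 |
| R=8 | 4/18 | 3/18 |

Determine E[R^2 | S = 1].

419/11

P(S = 1) = 11/18.
Σ R^2·P over the event = 4·(4/18) + 49·(3/18) + 64·(4/18) = 419/18.
E[R^2 | S = 1] = (419/18) / (11/18) = 419/11.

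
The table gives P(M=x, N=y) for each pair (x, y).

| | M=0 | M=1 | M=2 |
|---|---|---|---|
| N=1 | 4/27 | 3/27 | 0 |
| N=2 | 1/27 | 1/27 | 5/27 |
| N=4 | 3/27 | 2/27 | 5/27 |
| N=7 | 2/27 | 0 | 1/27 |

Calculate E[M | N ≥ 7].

2/3

P(N ≥ 7) = 1/9.
Summing M·P(M=x,N=y) over the conditioning event gives 2/27.
E[M | N ≥ 7] = (2/27) / (1/9) = 2/3.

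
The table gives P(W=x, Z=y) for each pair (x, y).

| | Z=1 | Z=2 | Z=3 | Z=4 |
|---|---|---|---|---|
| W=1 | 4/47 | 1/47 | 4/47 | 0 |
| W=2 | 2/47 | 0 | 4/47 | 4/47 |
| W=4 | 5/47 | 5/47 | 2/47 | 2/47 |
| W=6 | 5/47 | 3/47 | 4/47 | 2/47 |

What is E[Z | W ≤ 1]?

2

P(W ≤ 1) = 9/47.
Σ Z·P over the event = 1·(4/47) + 2·(1/47) + 3·(4/47) = 18/47.
E[Z | W ≤ 1] = (18/47) / (9/47) = 2.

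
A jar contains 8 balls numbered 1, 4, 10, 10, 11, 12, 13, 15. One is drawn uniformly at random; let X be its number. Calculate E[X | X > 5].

71/6

P(X > 5) = 3/4.
Σ over the event: 10·1/4 + 11·1/8 + 12·1/8 + 13·1/8 + 15·1/8 = 71/8.
E[X | X > 5] = (71/8) / (3/4) = 71/6.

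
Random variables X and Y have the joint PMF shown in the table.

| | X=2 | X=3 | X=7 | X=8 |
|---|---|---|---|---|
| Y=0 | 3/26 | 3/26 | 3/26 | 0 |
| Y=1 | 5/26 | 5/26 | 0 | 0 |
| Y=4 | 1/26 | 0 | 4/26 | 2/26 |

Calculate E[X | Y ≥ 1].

71/17

P(Y ≥ 1) = 17/26.
Σ X·P over the event = 2·(5/26) + 2·(1/26) + 3·(5/26) + 7·(4/26) + 8·(2/26) = 71/26.
E[X | Y ≥ 1] = (71/26) / (17/26) = 71/17.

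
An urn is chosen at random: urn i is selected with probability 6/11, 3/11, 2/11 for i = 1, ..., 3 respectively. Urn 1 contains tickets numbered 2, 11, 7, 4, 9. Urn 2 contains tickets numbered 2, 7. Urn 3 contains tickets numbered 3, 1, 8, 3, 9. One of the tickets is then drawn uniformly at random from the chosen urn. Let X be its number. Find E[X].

E[X | urn 1] = (2+11+7+4+9)/5 = 33/5.
E[X | urn 2] = (2+7)/2 = 9/2.
E[X | urn 3] = (3+1+8+3+9)/5 = 24/5.
E[X] = (6/11)·(33/5) + (3/11)·(9/2) + (2/11)·(24/5) = 57/10.

57/10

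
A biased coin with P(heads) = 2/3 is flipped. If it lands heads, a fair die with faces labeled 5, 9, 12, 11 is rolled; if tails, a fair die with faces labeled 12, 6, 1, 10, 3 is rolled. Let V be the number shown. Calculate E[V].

E[V | heads] = (5+9+12+11)/4 = 37/4.
E[V | tails] = (12+6+1+10+3)/5 = 32/5.
E[V] = (2/3)·(37/4) + (1/3)·(32/5) = 83/10.

83/10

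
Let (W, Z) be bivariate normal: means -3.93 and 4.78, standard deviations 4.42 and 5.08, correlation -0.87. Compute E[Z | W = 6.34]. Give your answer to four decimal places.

E[Z | W=x] = μ_Z + ρ(σ_Z/σ_W)(x − μ_W) for jointly normal variables.
E[Z | W=6.34] = 4.78 + (-0.87)·(5.08/4.42)·(6.34 − (-3.93)) = 4.78 + (-0.99991)·(10.27) = -5.4891.

-5.4891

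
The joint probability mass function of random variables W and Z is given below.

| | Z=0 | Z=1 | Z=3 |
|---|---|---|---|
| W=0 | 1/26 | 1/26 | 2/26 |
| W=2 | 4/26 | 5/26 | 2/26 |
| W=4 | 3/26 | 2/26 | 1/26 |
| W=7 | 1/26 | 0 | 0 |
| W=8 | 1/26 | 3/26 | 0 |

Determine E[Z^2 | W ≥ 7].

3/5

P(W ≥ 7) = 5/26.
Σ Z^2·P over the event = 0·(1/26) + 0·(1/26) + 1·(3/26) = 3/26.
E[Z^2 | W ≥ 7] = (3/26) / (5/26) = 3/5.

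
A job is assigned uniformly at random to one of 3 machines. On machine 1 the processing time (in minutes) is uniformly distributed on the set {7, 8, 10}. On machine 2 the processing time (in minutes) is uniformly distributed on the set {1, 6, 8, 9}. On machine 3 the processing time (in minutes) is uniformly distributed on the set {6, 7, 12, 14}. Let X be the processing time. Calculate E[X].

289/36

E[X | machine 1] = (7+8+10)/3 = 25/3.
E[X | machine 2] = (1+6+8+9)/4 = 6.
E[X | machine 3] = (6+7+12+14)/4 = 39/4.
By the law of total expectation,
E[X] = (1/3)·(25/3) + (1/3)·(6) + (1/3)·(39/4) = 289/36.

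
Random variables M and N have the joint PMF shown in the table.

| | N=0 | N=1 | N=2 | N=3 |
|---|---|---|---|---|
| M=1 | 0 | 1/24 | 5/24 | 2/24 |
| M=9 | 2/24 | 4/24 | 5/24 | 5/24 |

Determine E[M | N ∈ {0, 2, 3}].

P(N ∈ {0, 2, 3}) = 19/24.
Σ M·P over the event = 1·(5/24) + 1·(2/24) + 9·(2/24) + 9·(5/24) + 9·(5/24) = 115/24.
E[M | N ∈ {0, 2, 3}] = (115/24) / (19/24) = 115/19.

115/19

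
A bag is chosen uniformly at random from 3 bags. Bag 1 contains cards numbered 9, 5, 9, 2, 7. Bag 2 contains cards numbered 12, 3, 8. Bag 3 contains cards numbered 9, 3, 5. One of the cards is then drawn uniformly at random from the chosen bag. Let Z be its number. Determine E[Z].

296/45

E[Z | bag 1] = (9+5+9+2+7)/5 = 32/5.
E[Z | bag 2] = (12+3+8)/3 = 23/3.
E[Z | bag 3] = (9+3+5)/3 = 17/3.
E[Z] = (1/3)·(32/5) + (1/3)·(23/3) + (1/3)·(17/3) = 296/45.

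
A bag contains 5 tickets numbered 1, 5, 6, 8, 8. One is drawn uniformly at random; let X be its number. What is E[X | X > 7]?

P(X > 7) = 2/5.
Σ over the event: 8·2/5 = 16/5.
E[X | X > 7] = (16/5) / (2/5) = 8.

8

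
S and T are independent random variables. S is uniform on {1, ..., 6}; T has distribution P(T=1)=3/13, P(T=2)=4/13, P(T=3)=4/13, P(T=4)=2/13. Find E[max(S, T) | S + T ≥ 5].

P(S + T ≥ 5) = 19/26.
Summing max(S,T)·P(x,y) over outcomes with S + T ≥ 5 gives 85/26.
E[max(S, T) | S + T ≥ 5] = (85/26) / (19/26) = 85/19.

85/19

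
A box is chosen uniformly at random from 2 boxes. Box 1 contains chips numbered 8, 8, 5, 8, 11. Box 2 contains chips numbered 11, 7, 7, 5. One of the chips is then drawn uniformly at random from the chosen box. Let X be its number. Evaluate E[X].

E[X | box 1] = (8+8+5+8+11)/5 = 8.
E[X | box 2] = (11+7+7+5)/4 = 15/2.
By the law of total expectation,
E[X] = (1/2)·(8) + (1/2)·(15/2) = 31/4.

31/4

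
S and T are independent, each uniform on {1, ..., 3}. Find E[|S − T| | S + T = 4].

P(S + T = 4) = 1/3.
Summing |S−T|·P(x,y) over outcomes with S + T = 4 gives 4/9.
E[|S − T| | S + T = 4] = (4/9) / (1/3) = 4/3.

4/3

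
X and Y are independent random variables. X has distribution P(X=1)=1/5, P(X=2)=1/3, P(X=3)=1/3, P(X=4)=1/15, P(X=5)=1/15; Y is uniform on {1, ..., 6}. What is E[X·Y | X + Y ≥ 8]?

P(X + Y ≥ 8) = 11/45.
Summing XY·P(x,y) over outcomes with X + Y ≥ 8 gives 25/6.
E[X·Y | X + Y ≥ 8] = (25/6) / (11/45) = 375/22.

375/22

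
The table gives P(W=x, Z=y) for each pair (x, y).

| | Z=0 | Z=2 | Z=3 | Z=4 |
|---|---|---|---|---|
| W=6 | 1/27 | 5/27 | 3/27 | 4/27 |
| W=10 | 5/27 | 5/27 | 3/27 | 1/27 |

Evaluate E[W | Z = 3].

8

P(Z = 3) = 2/9.
Summing W·P(W=x,Z=y) over the conditioning event gives 16/9.
E[W | Z = 3] = (16/9) / (2/9) = 8.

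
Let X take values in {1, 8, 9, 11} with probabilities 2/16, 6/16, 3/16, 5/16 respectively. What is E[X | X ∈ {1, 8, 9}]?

P(X ∈ {1, 8, 9}) = 11/16.
Σ over the event: 1·1/8 + 8·3/8 + 9·3/16 = 77/16.
E[X | X ∈ {1, 8, 9}] = (77/16) / (11/16) = 7.

7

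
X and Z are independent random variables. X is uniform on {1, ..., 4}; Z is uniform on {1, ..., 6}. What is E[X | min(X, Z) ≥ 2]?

3

P(min(X, Z) ≥ 2) = 5/8.
Summing X·P(x,y) over outcomes with min(X, Z) ≥ 2 gives 15/8.
E[X | min(X, Z) ≥ 2] = (15/8) / (5/8) = 3.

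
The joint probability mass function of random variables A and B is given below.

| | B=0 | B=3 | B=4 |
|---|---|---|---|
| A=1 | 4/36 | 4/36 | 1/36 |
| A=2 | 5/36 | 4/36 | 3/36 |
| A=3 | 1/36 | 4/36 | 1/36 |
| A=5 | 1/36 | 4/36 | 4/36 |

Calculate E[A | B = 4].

P(B = 4) = 1/4.
Σ A·P over the event = 1·(1/36) + 2·(3/36) + 3·(1/36) + 5·(4/36) = 5/6.
E[A | B = 4] = (5/6) / (1/4) = 10/3.

10/3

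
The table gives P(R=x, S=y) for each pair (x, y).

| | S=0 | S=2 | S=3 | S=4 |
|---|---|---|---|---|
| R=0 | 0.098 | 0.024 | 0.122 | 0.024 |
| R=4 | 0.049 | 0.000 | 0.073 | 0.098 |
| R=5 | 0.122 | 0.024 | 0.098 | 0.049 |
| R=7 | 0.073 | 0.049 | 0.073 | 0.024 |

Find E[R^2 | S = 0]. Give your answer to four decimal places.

21.6696

P(S = 0) = 0.342.
Σ R^2·P over the event = 0·(0.098) + 16·(0.049) + 25·(0.122) + 49·(0.073) = 7.411.
E[R^2 | S = 0] = (7.411) / (0.342) = 21.6696.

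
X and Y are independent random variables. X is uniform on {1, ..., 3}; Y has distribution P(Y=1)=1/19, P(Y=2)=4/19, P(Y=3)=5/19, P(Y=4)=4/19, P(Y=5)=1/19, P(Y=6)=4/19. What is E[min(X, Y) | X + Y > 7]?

P(X + Y > 7) = 3/19.
Summing min(X,Y)·P(x,y) over outcomes with X + Y > 7 gives 23/57.
E[min(X, Y) | X + Y > 7] = (23/57) / (3/19) = 23/9.

23/9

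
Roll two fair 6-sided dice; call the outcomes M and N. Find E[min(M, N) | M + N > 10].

16/3

Outcomes with M + N > 10: (5,6), (6,5), (6,6), each with probability 1/36.
E[min(M, N) | M + N > 10] = (5 + 5 + 6) / 3 = 16/3.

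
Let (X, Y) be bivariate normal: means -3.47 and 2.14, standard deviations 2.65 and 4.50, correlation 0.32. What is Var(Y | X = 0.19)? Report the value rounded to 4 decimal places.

18.1764

Var(Y | X=x) = (1 − ρ²)·σ_Y².
Var(Y | X=0.19) = (4.50)²·(1 − (0.32)²) = 20.25·0.8976 = 18.1764.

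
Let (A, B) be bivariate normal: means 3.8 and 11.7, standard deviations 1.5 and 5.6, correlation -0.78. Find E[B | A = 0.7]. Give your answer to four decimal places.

The regression of B on A has slope ρ·σ_B/σ_A and passes through (μ_A, μ_B).
E[B | A=0.7] = 11.7 + (-0.78)·(5.6/1.5)·(0.7 − (3.8)) = 11.7 + (-2.912)·(-3.1) = 20.7272.

20.7272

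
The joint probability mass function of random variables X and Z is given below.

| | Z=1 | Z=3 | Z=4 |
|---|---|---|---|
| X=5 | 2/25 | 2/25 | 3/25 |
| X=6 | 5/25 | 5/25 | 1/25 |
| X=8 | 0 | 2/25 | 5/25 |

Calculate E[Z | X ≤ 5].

20/7

P(X ≤ 5) = 7/25.
Σ Z·P over the event = 1·(2/25) + 3·(2/25) + 4·(3/25) = 4/5.
E[Z | X ≤ 5] = (4/5) / (7/25) = 20/7.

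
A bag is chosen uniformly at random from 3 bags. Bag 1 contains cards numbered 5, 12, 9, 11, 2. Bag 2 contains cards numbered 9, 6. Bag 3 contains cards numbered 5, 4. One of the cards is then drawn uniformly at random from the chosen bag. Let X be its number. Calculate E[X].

E[X | bag 1] = (5+12+9+11+2)/5 = 39/5.
E[X | bag 2] = (9+6)/2 = 15/2.
E[X | bag 3] = (5+4)/2 = 9/2.
E[X] = (1/3)·(39/5) + (1/3)·(15/2) + (1/3)·(9/2) = 33/5.

33/5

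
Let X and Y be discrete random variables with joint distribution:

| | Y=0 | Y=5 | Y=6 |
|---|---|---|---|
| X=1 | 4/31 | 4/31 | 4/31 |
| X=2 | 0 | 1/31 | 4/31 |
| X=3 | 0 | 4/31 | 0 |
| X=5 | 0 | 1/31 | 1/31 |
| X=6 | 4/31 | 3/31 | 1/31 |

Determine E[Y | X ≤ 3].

P(X ≤ 3) = 21/31.
Σ Y·P over the event = 0·(4/31) + 5·(4/31) + 6·(4/31) + 5·(1/31) + 6·(4/31) + 5·(4/31) = 3.
E[Y | X ≤ 3] = (3) / (21/31) = 31/7.

31/7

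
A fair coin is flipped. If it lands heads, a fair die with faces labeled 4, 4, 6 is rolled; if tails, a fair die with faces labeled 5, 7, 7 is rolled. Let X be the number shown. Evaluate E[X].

E[X | heads] = (4+4+6)/3 = 14/3.
E[X | tails] = (5+7+7)/3 = 19/3.
E[X] = (1/2)·(14/3) + (1/2)·(19/3) = 11/2.

11/2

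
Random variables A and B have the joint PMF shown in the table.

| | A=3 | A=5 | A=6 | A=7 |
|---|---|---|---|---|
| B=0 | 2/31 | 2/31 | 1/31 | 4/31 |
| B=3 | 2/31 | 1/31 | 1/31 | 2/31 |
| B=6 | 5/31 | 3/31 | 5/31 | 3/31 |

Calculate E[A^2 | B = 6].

447/16

P(B = 6) = 16/31.
Σ A^2·P over the event = 9·(5/31) + 25·(3/31) + 36·(5/31) + 49·(3/31) = 447/31.
E[A^2 | B = 6] = (447/31) / (16/31) = 447/16.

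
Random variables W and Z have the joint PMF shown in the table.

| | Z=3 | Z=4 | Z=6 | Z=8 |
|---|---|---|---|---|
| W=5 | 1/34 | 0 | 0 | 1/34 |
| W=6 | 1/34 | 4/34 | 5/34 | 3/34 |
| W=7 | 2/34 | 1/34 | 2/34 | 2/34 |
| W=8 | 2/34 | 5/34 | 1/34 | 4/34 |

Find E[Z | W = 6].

73/13

P(W = 6) = 13/34.
Σ Z·P over the event = 3·(1/34) + 4·(4/34) + 6·(5/34) + 8·(3/34) = 73/34.
E[Z | W = 6] = (73/34) / (13/34) = 73/13.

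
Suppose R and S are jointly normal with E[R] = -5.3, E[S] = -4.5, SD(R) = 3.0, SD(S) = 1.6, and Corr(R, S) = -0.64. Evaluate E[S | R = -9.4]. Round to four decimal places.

The regression of S on R has slope ρ·σ_S/σ_R and passes through (μ_R, μ_S).
E[S | R=-9.4] = -4.5 + (-0.64)·(1.6/3.0)·(-9.4 − (-5.3)) = -4.5 + (-0.34133)·(-4.1) = -3.1005.

-3.1005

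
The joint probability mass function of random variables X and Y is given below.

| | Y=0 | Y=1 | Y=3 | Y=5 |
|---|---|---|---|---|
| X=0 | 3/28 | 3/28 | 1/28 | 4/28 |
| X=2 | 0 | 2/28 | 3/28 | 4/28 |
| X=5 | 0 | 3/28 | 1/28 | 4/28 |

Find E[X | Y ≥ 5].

7/3

P(Y ≥ 5) = 3/7.
Summing X·P(X=x,Y=y) over the conditioning event gives 1.
E[X | Y ≥ 5] = (1) / (3/7) = 7/3.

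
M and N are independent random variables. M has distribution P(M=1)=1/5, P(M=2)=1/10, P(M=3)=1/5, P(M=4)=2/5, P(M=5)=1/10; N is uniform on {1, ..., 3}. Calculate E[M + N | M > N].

57/10

P(M > N) = 2/3.
Summing (M+N)·P(x,y) over outcomes with M > N gives 19/5.
E[M + N | M > N] = (19/5) / (2/3) = 57/10.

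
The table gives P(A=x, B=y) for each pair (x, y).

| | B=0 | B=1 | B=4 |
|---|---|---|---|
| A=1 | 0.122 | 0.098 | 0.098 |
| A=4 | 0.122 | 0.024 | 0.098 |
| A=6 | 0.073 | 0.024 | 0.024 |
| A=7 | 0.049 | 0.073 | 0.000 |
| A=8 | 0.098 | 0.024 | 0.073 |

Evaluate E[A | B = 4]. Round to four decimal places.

4.1570

P(B = 4) = 0.293.
Σ A·P over the event = 1·(0.098) + 4·(0.098) + 6·(0.024) + 8·(0.073) = 1.218.
E[A | B = 4] = (1.218) / (0.293) = 4.1570.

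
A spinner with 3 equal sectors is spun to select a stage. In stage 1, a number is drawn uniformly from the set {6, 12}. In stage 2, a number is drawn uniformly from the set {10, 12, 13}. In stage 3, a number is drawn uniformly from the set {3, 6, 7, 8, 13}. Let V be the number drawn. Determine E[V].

421/45

E[V | stage 1] = (6+12)/2 = 9.
E[V | stage 2] = (10+12+13)/3 = 35/3.
E[V | stage 3] = (3+6+7+8+13)/5 = 37/5.
By the law of total expectation,
E[V] = (1/3)·(9) + (1/3)·(35/3) + (1/3)·(37/5) = 421/45.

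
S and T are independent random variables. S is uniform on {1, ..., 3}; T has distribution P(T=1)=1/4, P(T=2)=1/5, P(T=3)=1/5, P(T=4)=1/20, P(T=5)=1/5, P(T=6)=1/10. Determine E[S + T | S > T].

55/14

P(S > T) = 7/30.
Summing (S+T)·P(x,y) over outcomes with S > T gives 11/12.
E[S + T | S > T] = (11/12) / (7/30) = 55/14.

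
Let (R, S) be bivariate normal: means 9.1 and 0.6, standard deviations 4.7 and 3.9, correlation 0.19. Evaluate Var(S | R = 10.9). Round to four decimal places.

The conditional variance in a bivariate normal is σ_S²(1 − ρ²), independent of x.
Var(S | R=10.9) = (3.9)²·(1 − (0.19)²) = 15.21·0.9639 = 14.6609.

14.6609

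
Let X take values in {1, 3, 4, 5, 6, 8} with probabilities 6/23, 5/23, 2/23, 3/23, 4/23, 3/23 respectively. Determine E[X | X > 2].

86/17

P(X > 2) = 17/23.
Σ over the event: 3·5/23 + 4·2/23 + 5·3/23 + 6·4/23 + 8·3/23 = 86/23.
E[X | X > 2] = (86/23) / (17/23) = 86/17.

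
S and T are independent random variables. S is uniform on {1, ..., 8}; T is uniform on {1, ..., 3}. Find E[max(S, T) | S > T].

49/9

P(S > T) = 3/4.
Summing max(S,T)·P(x,y) over outcomes with S > T gives 49/12.
E[max(S, T) | S > T] = (49/12) / (3/4) = 49/9.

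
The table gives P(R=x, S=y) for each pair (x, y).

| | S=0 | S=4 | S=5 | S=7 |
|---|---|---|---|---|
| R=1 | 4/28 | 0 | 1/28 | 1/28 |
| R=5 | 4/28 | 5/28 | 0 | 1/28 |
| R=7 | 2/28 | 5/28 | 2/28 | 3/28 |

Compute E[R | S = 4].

P(S = 4) = 5/14.
Σ R·P over the event = 5·(5/28) + 7·(5/28) = 15/7.
E[R | S = 4] = (15/7) / (5/14) = 6.

6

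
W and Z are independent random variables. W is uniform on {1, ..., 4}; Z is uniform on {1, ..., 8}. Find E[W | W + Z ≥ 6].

30/11

P(W + Z ≥ 6) = 11/16.
Summing W·P(x,y) over outcomes with W + Z ≥ 6 gives 15/8.
E[W | W + Z ≥ 6] = (15/8) / (11/16) = 30/11.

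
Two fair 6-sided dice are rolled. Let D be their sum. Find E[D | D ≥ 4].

P(D ≥ 4) = 11/12.
E[D | D ≥ 4] = (61/9) / (11/12) = 244/33.

244/33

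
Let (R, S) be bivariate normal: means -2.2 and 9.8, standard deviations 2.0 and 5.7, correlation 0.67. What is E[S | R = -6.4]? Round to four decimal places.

1.7801

E[S | R=x] = μ_S + ρ(σ_S/σ_R)(x − μ_R) for jointly normal variables.
E[S | R=-6.4] = 9.8 + (0.67)·(5.7/2.0)·(-6.4 − (-2.2)) = 9.8 + (1.9095)·(-4.2) = 1.7801.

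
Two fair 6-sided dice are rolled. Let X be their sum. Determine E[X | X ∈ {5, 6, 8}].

45/7

P(X ∈ {5, 6, 8}) = 7/18.
Σ over the event: 5·1/9 + 6·5/36 + 8·5/36 = 5/2.
E[X | X ∈ {5, 6, 8}] = (5/2) / (7/18) = 45/7.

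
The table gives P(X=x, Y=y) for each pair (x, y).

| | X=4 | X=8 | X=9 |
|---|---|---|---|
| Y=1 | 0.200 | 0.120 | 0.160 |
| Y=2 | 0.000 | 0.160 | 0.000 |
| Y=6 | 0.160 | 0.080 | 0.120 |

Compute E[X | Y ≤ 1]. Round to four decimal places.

6.6667

P(Y ≤ 1) = 0.480.
Σ X·P over the event = 4·(0.200) + 8·(0.120) + 9·(0.160) = 3.200.
E[X | Y ≤ 1] = (3.200) / (0.480) = 6.6667.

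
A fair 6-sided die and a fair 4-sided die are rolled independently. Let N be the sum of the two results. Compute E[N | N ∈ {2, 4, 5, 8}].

P(N ∈ {2, 4, 5, 8}) = 11/24.
Σ over the event: 2·1/24 + 4·1/8 + 5·1/6 + 8·1/8 = 29/12.
E[N | N ∈ {2, 4, 5, 8}] = (29/12) / (11/24) = 58/11.

58/11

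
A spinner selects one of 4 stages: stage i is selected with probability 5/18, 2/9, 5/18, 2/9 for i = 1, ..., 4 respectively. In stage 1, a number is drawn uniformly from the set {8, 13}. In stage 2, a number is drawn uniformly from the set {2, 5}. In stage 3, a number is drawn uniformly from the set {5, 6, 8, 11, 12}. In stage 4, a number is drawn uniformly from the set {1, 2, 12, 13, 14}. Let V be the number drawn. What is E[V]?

E[V | stage 1] = (8+13)/2 = 21/2.
E[V | stage 2] = (2+5)/2 = 7/2.
E[V | stage 3] = (5+6+8+11+12)/5 = 42/5.
E[V | stage 4] = (1+2+12+13+14)/5 = 42/5.
E[V] = (5/18)·(21/2) + (2/9)·(7/2) + (5/18)·(42/5) + (2/9)·(42/5) = 1421/180.

1421/180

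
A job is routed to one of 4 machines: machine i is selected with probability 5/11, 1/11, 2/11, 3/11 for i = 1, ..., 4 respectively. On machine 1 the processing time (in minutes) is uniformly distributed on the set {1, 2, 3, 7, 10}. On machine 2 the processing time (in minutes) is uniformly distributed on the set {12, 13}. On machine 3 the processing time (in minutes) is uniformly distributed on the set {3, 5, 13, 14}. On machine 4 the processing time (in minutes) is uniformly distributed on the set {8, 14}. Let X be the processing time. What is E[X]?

86/11

E[X | machine 1] = (1+2+3+7+10)/5 = 23/5.
E[X | machine 2] = (12+13)/2 = 25/2.
E[X | machine 3] = (3+5+13+14)/4 = 35/4.
E[X | machine 4] = (8+14)/2 = 11.
By the law of total expectation,
E[X] = (5/11)·(23/5) + (1/11)·(25/2) + (2/11)·(35/4) + (3/11)·(11) = 86/11.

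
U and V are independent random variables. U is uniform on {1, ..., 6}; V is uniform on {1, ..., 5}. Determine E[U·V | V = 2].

7

Outcomes with V = 2: (1,2), (2,2), (3,2), (4,2), (5,2), (6,2), each with probability 1/30.
E[U·V | V = 2] = (2 + 4 + 6 + 8 + 10 + 12) / 6 = 7.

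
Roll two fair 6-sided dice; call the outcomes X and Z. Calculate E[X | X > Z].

P(X > Z) = 5/12.
Summing X·P(x,y) over outcomes with X > Z gives 35/18.
E[X | X > Z] = (35/18) / (5/12) = 14/3.

14/3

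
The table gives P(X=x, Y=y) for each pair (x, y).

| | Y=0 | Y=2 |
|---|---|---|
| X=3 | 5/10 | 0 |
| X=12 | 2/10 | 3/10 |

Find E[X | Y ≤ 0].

39/7

P(Y ≤ 0) = 7/10.
Summing X·P(X=x,Y=y) over the conditioning event gives 39/10.
E[X | Y ≤ 0] = (39/10) / (7/10) = 39/7.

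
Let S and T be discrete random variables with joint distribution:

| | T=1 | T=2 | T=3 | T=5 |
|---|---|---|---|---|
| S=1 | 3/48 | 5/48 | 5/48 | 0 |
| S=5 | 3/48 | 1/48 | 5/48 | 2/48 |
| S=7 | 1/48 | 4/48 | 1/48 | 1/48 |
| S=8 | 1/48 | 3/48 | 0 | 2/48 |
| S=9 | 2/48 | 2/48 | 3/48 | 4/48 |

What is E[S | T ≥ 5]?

23/3

P(T ≥ 5) = 3/16.
Σ S·P over the event = 5·(2/48) + 7·(1/48) + 8·(2/48) + 9·(4/48) = 23/16.
E[S | T ≥ 5] = (23/16) / (3/16) = 23/3.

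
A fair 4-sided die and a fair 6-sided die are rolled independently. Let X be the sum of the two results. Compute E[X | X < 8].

46/9

P(X < 8) = 3/4.
Σ over the event: 2·1/24 + 3·1/12 + 4·1/8 + 5·1/6 + 6·1/6 + 7·1/6 = 23/6.
E[X | X < 8] = (23/6) / (3/4) = 46/9.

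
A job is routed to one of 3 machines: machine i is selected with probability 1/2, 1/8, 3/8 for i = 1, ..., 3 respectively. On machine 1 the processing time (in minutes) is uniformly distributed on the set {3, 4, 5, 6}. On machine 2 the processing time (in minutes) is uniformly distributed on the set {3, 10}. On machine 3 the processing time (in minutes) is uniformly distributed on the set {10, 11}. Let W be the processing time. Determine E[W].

7

E[W | machine 1] = (3+4+5+6)/4 = 9/2.
E[W | machine 2] = (3+10)/2 = 13/2.
E[W | machine 3] = (10+11)/2 = 21/2.
E[W] = (1/2)·(9/2) + (1/8)·(13/2) + (3/8)·(21/2) = 7.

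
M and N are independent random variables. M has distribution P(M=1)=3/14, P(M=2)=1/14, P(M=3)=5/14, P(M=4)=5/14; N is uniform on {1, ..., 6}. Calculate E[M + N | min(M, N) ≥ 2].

81/11

P(min(M, N) ≥ 2) = 55/84.
Summing (M+N)·P(x,y) over outcomes with min(M, N) ≥ 2 gives 135/28.
E[M + N | min(M, N) ≥ 2] = (135/28) / (55/84) = 81/11.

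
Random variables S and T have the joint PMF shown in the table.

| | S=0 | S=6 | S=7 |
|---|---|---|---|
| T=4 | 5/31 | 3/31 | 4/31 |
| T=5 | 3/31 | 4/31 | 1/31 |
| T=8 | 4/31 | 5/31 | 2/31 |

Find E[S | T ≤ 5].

P(T ≤ 5) = 20/31.
Σ S·P over the event = 0·(5/31) + 0·(3/31) + 6·(3/31) + 6·(4/31) + 7·(4/31) + 7·(1/31) = 77/31.
E[S | T ≤ 5] = (77/31) / (20/31) = 77/20.

77/20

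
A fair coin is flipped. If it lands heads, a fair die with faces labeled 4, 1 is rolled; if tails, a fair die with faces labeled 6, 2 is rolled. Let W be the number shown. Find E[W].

13/4

E[W | heads] = (4+1)/2 = 5/2.
E[W | tails] = (6+2)/2 = 4.
E[W] = (1/2)·(5/2) + (1/2)·(4) = 13/4.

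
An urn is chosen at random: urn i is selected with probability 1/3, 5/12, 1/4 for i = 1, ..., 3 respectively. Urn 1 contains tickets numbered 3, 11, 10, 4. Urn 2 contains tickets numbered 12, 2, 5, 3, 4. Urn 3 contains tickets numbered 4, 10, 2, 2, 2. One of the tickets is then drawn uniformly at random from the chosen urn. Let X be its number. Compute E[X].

E[X | urn 1] = (3+11+10+4)/4 = 7.
E[X | urn 2] = (12+2+5+3+4)/5 = 26/5.
E[X | urn 3] = (4+10+2+2+2)/5 = 4.
E[X] = (1/3)·(7) + (5/12)·(26/5) + (1/4)·(4) = 11/2.

11/2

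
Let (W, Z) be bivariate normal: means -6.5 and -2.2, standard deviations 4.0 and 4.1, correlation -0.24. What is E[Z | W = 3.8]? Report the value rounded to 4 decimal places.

For a bivariate normal, E[Z | W=x] = μ_Z + ρ·(σ_Z/σ_W)·(x − μ_W).
E[Z | W=3.8] = -2.2 + (-0.24)·(4.1/4.0)·(3.8 − (-6.5)) = -2.2 + (-0.246)·(10.3) = -4.7338.

-4.7338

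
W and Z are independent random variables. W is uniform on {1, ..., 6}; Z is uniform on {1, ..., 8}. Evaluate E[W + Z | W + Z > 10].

P(W + Z > 10) = 5/24.
Summing (W+Z)·P(x,y) over outcomes with W + Z > 10 gives 5/2.
E[W + Z | W + Z > 10] = (5/2) / (5/24) = 12.

12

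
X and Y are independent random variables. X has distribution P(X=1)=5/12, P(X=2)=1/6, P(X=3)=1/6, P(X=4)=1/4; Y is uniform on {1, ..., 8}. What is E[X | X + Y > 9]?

52/15

P(X + Y > 9) = 5/32.
Summing X·P(x,y) over outcomes with X + Y > 9 gives 13/24.
E[X | X + Y > 9] = (13/24) / (5/32) = 52/15.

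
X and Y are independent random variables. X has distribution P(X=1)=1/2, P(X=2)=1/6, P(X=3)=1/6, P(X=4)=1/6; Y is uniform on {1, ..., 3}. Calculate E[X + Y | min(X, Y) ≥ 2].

P(min(X, Y) ≥ 2) = 1/3.
Summing (X+Y)·P(x,y) over outcomes with min(X, Y) ≥ 2 gives 11/6.
E[X + Y | min(X, Y) ≥ 2] = (11/6) / (1/3) = 11/2.

11/2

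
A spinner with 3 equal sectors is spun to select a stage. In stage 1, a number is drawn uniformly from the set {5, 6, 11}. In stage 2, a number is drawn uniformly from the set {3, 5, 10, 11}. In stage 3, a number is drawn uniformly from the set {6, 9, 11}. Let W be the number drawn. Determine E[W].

E[W | stage 1] = (5+6+11)/3 = 22/3.
E[W | stage 2] = (3+5+10+11)/4 = 29/4.
E[W | stage 3] = (6+9+11)/3 = 26/3.
E[W] = (1/3)·(22/3) + (1/3)·(29/4) + (1/3)·(26/3) = 31/4.

31/4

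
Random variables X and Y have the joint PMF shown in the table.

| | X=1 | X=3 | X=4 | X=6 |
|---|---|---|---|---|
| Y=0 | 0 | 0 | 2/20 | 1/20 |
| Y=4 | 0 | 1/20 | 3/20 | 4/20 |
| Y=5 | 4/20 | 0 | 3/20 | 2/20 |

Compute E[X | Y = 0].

P(Y = 0) = 3/20.
Σ X·P over the event = 4·(2/20) + 6·(1/20) = 7/10.
E[X | Y = 0] = (7/10) / (3/20) = 14/3.

14/3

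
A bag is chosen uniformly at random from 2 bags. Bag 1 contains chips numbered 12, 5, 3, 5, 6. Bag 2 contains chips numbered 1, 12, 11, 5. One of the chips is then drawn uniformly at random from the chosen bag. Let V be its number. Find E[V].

E[V | bag 1] = (12+5+3+5+6)/5 = 31/5.
E[V | bag 2] = (1+12+11+5)/4 = 29/4.
E[V] = (1/2)·(31/5) + (1/2)·(29/4) = 269/40.

269/40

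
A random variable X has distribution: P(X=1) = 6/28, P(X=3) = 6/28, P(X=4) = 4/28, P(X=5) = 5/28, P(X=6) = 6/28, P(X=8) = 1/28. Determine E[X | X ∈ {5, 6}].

61/11

P(X ∈ {5, 6}) = 11/28.
Σ over the event: 5·5/28 + 6·3/14 = 61/28.
E[X | X ∈ {5, 6}] = (61/28) / (11/28) = 61/11.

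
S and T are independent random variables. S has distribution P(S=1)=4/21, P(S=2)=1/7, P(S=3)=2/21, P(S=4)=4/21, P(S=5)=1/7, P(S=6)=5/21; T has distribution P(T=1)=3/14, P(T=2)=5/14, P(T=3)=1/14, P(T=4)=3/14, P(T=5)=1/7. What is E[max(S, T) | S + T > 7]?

P(S + T > 7) = 97/294.
Summing max(S,T)·P(x,y) over outcomes with S + T > 7 gives 88/49.
E[max(S, T) | S + T > 7] = (88/49) / (97/294) = 528/97.

528/97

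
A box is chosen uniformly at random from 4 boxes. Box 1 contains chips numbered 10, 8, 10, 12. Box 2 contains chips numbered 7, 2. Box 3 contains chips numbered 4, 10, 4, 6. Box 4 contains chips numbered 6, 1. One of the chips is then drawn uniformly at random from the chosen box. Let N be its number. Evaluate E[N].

E[N | box 1] = (10+8+10+12)/4 = 10.
E[N | box 2] = (7+2)/2 = 9/2.
E[N | box 3] = (4+10+4+6)/4 = 6.
E[N | box 4] = (6+1)/2 = 7/2.
By the law of total expectation,
E[N] = (1/4)·(10) + (1/4)·(9/2) + (1/4)·(6) + (1/4)·(7/2) = 6.

6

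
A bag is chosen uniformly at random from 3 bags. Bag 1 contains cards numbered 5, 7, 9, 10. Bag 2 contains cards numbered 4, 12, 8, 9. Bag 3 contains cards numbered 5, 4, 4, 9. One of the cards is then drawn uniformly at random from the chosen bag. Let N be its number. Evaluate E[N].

43/6

E[N | bag 1] = (5+7+9+10)/4 = 31/4.
E[N | bag 2] = (4+12+8+9)/4 = 33/4.
E[N | bag 3] = (5+4+4+9)/4 = 11/2.
E[N] = (1/3)·(31/4) + (1/3)·(33/4) + (1/3)·(11/2) = 43/6.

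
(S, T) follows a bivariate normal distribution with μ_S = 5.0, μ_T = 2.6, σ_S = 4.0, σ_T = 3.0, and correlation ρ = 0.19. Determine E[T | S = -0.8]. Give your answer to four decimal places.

1.7735

The regression of T on S has slope ρ·σ_T/σ_S and passes through (μ_S, μ_T).
E[T | S=-0.8] = 2.6 + (0.19)·(3.0/4.0)·(-0.8 − (5.0)) = 2.6 + (0.1425)·(-5.8) = 1.7735.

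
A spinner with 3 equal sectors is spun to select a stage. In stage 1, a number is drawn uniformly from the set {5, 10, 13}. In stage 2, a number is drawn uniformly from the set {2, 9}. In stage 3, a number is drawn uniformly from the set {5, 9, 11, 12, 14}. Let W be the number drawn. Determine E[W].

751/90

E[W | stage 1] = (5+10+13)/3 = 28/3.
E[W | stage 2] = (2+9)/2 = 11/2.
E[W | stage 3] = (5+9+11+12+14)/5 = 51/5.
E[W] = (1/3)·(28/3) + (1/3)·(11/2) + (1/3)·(51/5) = 751/90.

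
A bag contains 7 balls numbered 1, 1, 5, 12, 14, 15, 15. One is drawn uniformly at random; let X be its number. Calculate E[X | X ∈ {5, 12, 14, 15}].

P(X ∈ {5, 12, 14, 15}) = 5/7.
Σ over the event: 5·1/7 + 12·1/7 + 14·1/7 + 15·2/7 = 61/7.
E[X | X ∈ {5, 12, 14, 15}] = (61/7) / (5/7) = 61/5.

61/5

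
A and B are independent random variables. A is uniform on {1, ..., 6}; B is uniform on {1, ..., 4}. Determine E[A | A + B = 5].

5/2

Outcomes with A + B = 5: (1,4), (2,3), (3,2), (4,1), each with probability 1/24.
E[A | A + B = 5] = (1 + 2 + 3 + 4) / 4 = 5/2.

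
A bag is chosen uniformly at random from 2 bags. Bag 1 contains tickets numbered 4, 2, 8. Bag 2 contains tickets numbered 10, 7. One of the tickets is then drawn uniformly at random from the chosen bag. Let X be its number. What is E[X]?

E[X | bag 1] = (4+2+8)/3 = 14/3.
E[X | bag 2] = (10+7)/2 = 17/2.
By the law of total expectation,
E[X] = (1/2)·(14/3) + (1/2)·(17/2) = 79/12.

79/12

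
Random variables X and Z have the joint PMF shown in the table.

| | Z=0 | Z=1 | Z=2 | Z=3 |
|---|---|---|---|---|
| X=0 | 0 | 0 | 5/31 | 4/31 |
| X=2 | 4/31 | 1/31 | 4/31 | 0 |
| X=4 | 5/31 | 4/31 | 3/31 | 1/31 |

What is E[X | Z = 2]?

5/3

P(Z = 2) = 12/31.
Σ X·P over the event = 0·(5/31) + 2·(4/31) + 4·(3/31) = 20/31.
E[X | Z = 2] = (20/31) / (12/31) = 5/3.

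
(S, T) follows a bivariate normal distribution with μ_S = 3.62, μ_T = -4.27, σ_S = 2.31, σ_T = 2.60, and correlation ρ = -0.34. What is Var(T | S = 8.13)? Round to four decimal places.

5.9785

For a bivariate normal, Var(T | S=x) = σ_T²(1 − ρ²).
Var(T | S=8.13) = (2.60)²·(1 − (-0.34)²) = 6.76·0.8844 = 5.9785.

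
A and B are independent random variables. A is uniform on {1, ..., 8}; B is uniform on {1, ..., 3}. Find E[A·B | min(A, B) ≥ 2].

P(min(A, B) ≥ 2) = 7/12.
Summing AB·P(x,y) over outcomes with min(A, B) ≥ 2 gives 175/24.
E[A·B | min(A, B) ≥ 2] = (175/24) / (7/12) = 25/2.

25/2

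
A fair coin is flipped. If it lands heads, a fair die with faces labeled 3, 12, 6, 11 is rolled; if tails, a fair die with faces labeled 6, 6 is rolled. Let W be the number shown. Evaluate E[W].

E[W | heads] = (3+12+6+11)/4 = 8.
E[W | tails] = (6+6)/2 = 6.
E[W] = (1/2)·(8) + (1/2)·(6) = 7.

7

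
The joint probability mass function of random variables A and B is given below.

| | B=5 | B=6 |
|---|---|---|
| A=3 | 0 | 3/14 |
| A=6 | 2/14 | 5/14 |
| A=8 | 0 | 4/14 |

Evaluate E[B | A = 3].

P(A = 3) = 3/14.
Σ B·P over the event = 6·(3/14) = 9/7.
E[B | A = 3] = (9/7) / (3/14) = 6.

6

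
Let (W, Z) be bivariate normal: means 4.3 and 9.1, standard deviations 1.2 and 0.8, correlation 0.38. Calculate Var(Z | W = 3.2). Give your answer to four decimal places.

Var(Z | W=x) = (1 − ρ²)·σ_Z².
Var(Z | W=3.2) = (0.8)²·(1 − (0.38)²) = 0.64·0.8556 = 0.5476.

0.5476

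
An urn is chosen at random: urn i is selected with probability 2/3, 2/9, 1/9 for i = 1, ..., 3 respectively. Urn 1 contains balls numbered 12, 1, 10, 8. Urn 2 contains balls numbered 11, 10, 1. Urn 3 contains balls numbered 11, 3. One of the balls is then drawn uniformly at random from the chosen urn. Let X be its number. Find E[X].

E[X | urn 1] = (12+1+10+8)/4 = 31/4.
E[X | urn 2] = (11+10+1)/3 = 22/3.
E[X | urn 3] = (11+3)/2 = 7.
By the law of total expectation,
E[X] = (2/3)·(31/4) + (2/9)·(22/3) + (1/9)·(7) = 409/54.

409/54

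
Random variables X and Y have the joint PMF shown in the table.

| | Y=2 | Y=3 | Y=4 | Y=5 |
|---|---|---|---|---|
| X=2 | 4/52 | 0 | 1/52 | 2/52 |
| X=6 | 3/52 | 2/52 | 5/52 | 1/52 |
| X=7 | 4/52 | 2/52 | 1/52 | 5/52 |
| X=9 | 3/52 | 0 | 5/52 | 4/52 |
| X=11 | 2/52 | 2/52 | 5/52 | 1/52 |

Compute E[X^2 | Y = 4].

P(Y = 4) = 17/52.
Summing X^2·P(X=x,Y=y) over the conditioning event gives 1243/52.
E[X^2 | Y = 4] = (1243/52) / (17/52) = 1243/17.

1243/17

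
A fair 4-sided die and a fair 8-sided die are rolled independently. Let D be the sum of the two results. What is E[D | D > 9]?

32/3

P(D > 9) = 3/16.
Σ over the event: 10·3/32 + 11·1/16 + 12·1/32 = 2.
E[D | D > 9] = (2) / (3/16) = 32/3.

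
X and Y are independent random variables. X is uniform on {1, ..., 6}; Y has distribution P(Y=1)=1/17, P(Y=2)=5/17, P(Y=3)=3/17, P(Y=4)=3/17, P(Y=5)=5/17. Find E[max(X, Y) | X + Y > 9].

73/13

P(X + Y > 9) = 13/102.
Summing max(X,Y)·P(x,y) over outcomes with X + Y > 9 gives 73/102.
E[max(X, Y) | X + Y > 9] = (73/102) / (13/102) = 73/13.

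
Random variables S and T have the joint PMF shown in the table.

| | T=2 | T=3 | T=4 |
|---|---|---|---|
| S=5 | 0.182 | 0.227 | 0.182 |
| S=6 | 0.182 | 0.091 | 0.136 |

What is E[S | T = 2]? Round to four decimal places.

P(T = 2) = 0.364.
Σ S·P over the event = 5·(0.182) + 6·(0.182) = 2.002.
E[S | T = 2] = (2.002) / (0.364) = 5.5000.

5.5000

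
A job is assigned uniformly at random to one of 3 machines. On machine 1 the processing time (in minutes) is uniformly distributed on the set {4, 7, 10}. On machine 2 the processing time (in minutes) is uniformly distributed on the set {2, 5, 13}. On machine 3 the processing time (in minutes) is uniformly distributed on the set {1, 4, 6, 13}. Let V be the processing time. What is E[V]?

59/9

E[V | machine 1] = (4+7+10)/3 = 7.
E[V | machine 2] = (2+5+13)/3 = 20/3.
E[V | machine 3] = (1+4+6+13)/4 = 6.
By the law of total expectation,
E[V] = (1/3)·(7) + (1/3)·(20/3) + (1/3)·(6) = 59/9.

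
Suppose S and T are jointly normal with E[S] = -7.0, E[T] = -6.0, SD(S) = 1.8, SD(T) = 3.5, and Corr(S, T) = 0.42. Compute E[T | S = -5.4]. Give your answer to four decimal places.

-4.6933

E[T | S=x] = μ_T + ρ(σ_T/σ_S)(x − μ_S) for jointly normal variables.
E[T | S=-5.4] = -6.0 + (0.42)·(3.5/1.8)·(-5.4 − (-7.0)) = -6.0 + (0.81667)·(1.6) = -4.6933.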